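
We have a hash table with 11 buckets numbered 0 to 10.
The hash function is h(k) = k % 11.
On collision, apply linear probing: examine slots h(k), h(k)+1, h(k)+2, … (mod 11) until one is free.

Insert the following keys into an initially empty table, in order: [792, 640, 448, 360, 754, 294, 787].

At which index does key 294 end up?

792 hashes to 0; slot 0 is free -> place at 0.
640 hashes to 2; slot 2 is free -> place at 2.
448 hashes to 8; slot 8 is free -> place at 8.
360 hashes to 8; 8 taken -> place at 9.
754 hashes to 6; slot 6 is free -> place at 6.
294 hashes to 8; 8,9 taken -> place at 10.
787 hashes to 6; 6 taken -> place at 7.
Table: [792, ∅, 640, ∅, ∅, ∅, 754, 787, 448, 360, 294]

10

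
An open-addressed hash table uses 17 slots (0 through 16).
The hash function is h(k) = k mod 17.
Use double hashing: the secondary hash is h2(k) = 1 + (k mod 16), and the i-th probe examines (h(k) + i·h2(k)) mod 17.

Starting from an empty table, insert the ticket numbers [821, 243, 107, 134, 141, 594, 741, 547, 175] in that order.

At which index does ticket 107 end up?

0

821 hashes to 5; slot 5 is free => place at 5.
243 hashes to 5, h2=4; 5 taken => place at 9.
107 hashes to 5, h2=12; 5 taken => place at 0.
134 hashes to 15; slot 15 is free => place at 15.
141 hashes to 5, h2=14; 5 taken => place at 2.
594 hashes to 16; slot 16 is free => place at 16.
741 hashes to 10; slot 10 is free => place at 10.
547 hashes to 3; slot 3 is free => place at 3.
175 hashes to 5, h2=16; 5 taken => place at 4.
Table: [107, _, 141, 547, 175, 821, _, _, _, 243, 741, _, _, _, _, 134, 594]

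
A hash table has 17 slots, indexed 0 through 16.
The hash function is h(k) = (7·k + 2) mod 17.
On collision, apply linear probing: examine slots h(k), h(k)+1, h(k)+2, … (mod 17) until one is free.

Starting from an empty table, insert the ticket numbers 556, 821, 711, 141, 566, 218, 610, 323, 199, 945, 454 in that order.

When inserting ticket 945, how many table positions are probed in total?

5

556 hashes to 1; slot 1 is free => place at 1.
821 hashes to 3; slot 3 is free => place at 3.
711 hashes to 15; slot 15 is free => place at 15.
141 hashes to 3; 3 taken => place at 4.
566 hashes to 3; 3,4 taken => place at 5.
218 hashes to 15; 15 taken => place at 16.
610 hashes to 5; 5 taken => place at 6.
323 hashes to 2; slot 2 is free => place at 2.
199 hashes to 1; 1,2,3,4,5,6 taken => place at 7.
945 hashes to 4; 4,5,6,7 taken => place at 8.
454 hashes to 1; 1,2,3,4,5,6,7,8 taken => place at 9.
Table: [-, 556, 323, 821, 141, 566, 610, 199, 945, 454, -, -, -, -, -, 711, 218]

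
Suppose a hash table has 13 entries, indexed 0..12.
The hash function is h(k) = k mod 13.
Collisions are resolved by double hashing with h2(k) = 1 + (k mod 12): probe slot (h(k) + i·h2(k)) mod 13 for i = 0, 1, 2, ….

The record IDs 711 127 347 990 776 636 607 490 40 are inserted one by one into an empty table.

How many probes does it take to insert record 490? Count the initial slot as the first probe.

Insert 711: h=9, slot 9 empty → index 9.
Insert 127: h=10, slot 10 empty → index 10.
Insert 347: h=9, h2=12, slot 9 occupied → index 8.
Insert 990: h=2, slot 2 empty → index 2.
Insert 776: h=9, h2=9, slot 9 occupied → index 5.
Insert 636: h=12, slot 12 empty → index 12.
Insert 607: h=9, h2=8, slot 9 occupied → index 4.
Insert 490: h=9, h2=11, slot 9 occupied → index 7.
Insert 40: h=1, slot 1 empty → index 1.
Table: [., 40, 990, ., 607, 776, ., 490, 347, 711, 127, ., 636]

2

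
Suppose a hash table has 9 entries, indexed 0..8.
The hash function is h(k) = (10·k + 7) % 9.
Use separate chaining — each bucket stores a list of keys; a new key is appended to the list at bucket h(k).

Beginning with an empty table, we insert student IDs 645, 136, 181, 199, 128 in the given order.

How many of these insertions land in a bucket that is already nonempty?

2

645 -> bucket 4
136 -> bucket 8
181 -> bucket 8 (collision)
199 -> bucket 8 (collision)
128 -> bucket 0
Final buckets:
0: 128
1: _
2: _
3: _
4: 645
5: _
6: _
7: _
8: 136 -> 181 -> 199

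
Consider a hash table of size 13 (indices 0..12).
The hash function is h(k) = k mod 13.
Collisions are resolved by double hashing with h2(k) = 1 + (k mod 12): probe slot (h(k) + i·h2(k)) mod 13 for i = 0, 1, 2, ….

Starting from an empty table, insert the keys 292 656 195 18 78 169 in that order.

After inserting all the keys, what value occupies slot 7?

78

292: h=6 → slot 6
656: h=6, h2=9, probe 6,2 → slot 2
195: h=0 → slot 0
18: h=5 → slot 5
78: h=0, h2=7, probe 0,7 → slot 7
169: h=0, h2=2, probe 0,2,4 → slot 4
Table: [195, ., 656, ., 169, 18, 292, 78, ., ., ., ., .]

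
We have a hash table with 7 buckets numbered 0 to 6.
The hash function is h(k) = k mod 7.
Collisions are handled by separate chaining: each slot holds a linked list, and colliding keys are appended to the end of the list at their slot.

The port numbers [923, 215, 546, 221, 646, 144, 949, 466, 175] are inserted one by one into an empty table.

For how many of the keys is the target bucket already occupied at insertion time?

Insert 923: h=6, bucket 6 empty → new chain.
Insert 215: h=5, bucket 5 empty → new chain.
Insert 546: h=0, bucket 0 empty → new chain.
Insert 221: h=4, bucket 4 empty → new chain.
Insert 646: h=2, bucket 2 empty → new chain.
Insert 144: h=4, bucket 4 nonempty → append to chain.
Insert 949: h=4, bucket 4 nonempty → append to chain.
Insert 466: h=4, bucket 4 nonempty → append to chain.
Insert 175: h=0, bucket 0 nonempty → append to chain.
Final buckets:
0: 546 -> 175
1: .
2: 646
3: .
4: 221 -> 144 -> 949 -> 466
5: 215
6: 923

4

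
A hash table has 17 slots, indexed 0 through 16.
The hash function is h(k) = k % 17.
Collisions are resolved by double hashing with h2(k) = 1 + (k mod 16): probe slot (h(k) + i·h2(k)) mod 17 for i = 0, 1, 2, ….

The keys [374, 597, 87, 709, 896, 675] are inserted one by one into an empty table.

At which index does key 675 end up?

16

Insert 374: h=0, slot 0 empty => index 0.
Insert 597: h=2, slot 2 empty => index 2.
Insert 87: h=2, h2=8, slot 2 occupied => index 10.
Insert 709: h=12, slot 12 empty => index 12.
Insert 896: h=12, h2=1, slot 12 occupied => index 13.
Insert 675: h=12, h2=4, slot 12 occupied => index 16.
Table: [374, -, 597, -, -, -, -, -, -, -, 87, -, 709, 896, -, -, 675]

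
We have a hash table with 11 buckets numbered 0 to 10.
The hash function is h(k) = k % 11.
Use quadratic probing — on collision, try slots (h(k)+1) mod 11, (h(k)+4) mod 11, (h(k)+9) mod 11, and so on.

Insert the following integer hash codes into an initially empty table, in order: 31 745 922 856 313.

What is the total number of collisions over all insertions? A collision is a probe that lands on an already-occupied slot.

3

31: h=9 → slot 9
745: h=8 → slot 8
922: h=9, probe 9,10 → slot 10
856: h=9, probe 9,10,2 → slot 2
313: h=5 → slot 5
Table: [_, _, 856, _, _, 313, _, _, 745, 31, 922]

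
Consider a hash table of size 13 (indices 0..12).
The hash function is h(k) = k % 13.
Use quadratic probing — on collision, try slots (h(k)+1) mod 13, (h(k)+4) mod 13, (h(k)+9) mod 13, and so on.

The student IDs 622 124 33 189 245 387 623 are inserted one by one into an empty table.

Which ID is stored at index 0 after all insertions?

Insert 622: h=11, slot 11 empty → index 11.
Insert 124: h=7, slot 7 empty → index 7.
Insert 33: h=7, slot 7 occupied → index 8.
Insert 189: h=7, slots 7,8,11 occupied → index 3.
Insert 245: h=11, slot 11 occupied → index 12.
Insert 387: h=10, slot 10 empty → index 10.
Insert 623: h=12, slot 12 occupied → index 0.
Table: [623, -, -, 189, -, -, -, 124, 33, -, 387, 622, 245]

623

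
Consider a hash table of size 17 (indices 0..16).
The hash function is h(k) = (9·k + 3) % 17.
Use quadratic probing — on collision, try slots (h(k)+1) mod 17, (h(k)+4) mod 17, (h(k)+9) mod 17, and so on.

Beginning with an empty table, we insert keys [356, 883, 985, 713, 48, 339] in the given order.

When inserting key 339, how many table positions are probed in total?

356: h=11 -> slot 11
883: h=11, probe 11,12 -> slot 12
985: h=11, probe 11,12,15 -> slot 15
713: h=11, probe 11,12,15,3 -> slot 3
48: h=10 -> slot 10
339: h=11, probe 11,12,15,3,10,2 -> slot 2
Table: [., ., 339, 713, ., ., ., ., ., ., 48, 356, 883, ., ., 985, .]

6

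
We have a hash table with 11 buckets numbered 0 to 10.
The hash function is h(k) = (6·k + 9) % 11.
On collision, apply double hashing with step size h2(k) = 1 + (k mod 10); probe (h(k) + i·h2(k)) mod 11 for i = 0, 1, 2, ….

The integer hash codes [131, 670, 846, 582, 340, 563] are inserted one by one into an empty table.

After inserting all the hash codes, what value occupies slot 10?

Insert 131: h=3, slot 3 empty => index 3.
Insert 670: h=3, h2=1, slot 3 occupied => index 4.
Insert 846: h=3, h2=7, slot 3 occupied => index 10.
Insert 582: h=3, h2=3, slot 3 occupied => index 6.
Insert 340: h=3, h2=1, slots 3,4 occupied => index 5.
Insert 563: h=10, h2=4, slots 10,3 occupied => index 7.
Table: [., ., ., 131, 670, 340, 582, 563, ., ., 846]

846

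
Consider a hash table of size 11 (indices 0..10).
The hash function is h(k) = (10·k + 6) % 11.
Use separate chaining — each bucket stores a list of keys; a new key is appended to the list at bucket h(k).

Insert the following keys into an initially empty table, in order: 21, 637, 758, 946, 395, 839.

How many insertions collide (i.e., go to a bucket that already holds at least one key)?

Insert 21: h=7, bucket 7 empty → new chain.
Insert 637: h=7, bucket 7 nonempty → append to chain.
Insert 758: h=7, bucket 7 nonempty → append to chain.
Insert 946: h=6, bucket 6 empty → new chain.
Insert 395: h=7, bucket 7 nonempty → append to chain.
Insert 839: h=3, bucket 3 empty → new chain.
Final buckets:
0: _
1: _
2: _
3: 839
4: _
5: _
6: 946
7: 21 -> 637 -> 758 -> 395
8: _
9: _
10: _

3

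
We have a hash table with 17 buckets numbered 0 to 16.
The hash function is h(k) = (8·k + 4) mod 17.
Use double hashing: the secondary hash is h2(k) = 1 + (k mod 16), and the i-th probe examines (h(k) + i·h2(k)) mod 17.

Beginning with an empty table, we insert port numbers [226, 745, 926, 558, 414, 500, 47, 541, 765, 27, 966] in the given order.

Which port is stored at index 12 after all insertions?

558

Insert 226: h=10, slot 10 empty -> index 10.
Insert 745: h=14, slot 14 empty -> index 14.
Insert 926: h=0, slot 0 empty -> index 0.
Insert 558: h=14, h2=15, slot 14 occupied -> index 12.
Insert 414: h=1, slot 1 empty -> index 1.
Insert 500: h=9, slot 9 empty -> index 9.
Insert 47: h=6, slot 6 empty -> index 6.
Insert 541: h=14, h2=14, slot 14 occupied -> index 11.
Insert 765: h=4, slot 4 empty -> index 4.
Insert 27: h=16, slot 16 empty -> index 16.
Insert 966: h=14, h2=7, slots 14,4,11,1 occupied -> index 8.
Table: [926, 414, _, _, 765, _, 47, _, 966, 500, 226, 541, 558, _, 745, _, 27]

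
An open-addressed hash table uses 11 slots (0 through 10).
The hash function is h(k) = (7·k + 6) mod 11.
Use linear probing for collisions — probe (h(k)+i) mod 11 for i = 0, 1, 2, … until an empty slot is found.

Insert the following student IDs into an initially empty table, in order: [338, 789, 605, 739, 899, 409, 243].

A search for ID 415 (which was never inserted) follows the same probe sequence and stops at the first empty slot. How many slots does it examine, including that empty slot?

6

338: h=7 -> slot 7
789: h=7, probe 7,8 -> slot 8
605: h=6 -> slot 6
739: h=9 -> slot 9
899: h=7, probe 7,8,9,10 -> slot 10
409: h=9, probe 9,10,0 -> slot 0
243: h=2 -> slot 2
Table: [409, ∅, 243, ∅, ∅, ∅, 605, 338, 789, 739, 899]
Lookup 415: h=7, probe 7,8,9,10,0,1 → slot 1 empty, not found.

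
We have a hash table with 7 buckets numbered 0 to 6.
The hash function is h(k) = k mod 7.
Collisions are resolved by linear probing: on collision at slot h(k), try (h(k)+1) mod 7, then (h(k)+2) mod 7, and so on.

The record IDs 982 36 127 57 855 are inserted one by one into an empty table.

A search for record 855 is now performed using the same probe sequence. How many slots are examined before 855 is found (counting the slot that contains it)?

Insert 982: h=2, slot 2 empty => index 2.
Insert 36: h=1, slot 1 empty => index 1.
Insert 127: h=1, slots 1,2 occupied => index 3.
Insert 57: h=1, slots 1,2,3 occupied => index 4.
Insert 855: h=1, slots 1,2,3,4 occupied => index 5.
Table: [—, 36, 982, 127, 57, 855, —]
Lookup 855: h=1, probe 1,2,3,4,5 → found at 5.

5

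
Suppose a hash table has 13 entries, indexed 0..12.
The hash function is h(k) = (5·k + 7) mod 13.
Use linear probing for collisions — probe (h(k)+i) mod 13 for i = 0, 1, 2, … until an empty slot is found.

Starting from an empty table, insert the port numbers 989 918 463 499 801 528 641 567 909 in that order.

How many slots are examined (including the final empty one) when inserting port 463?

989: h=12 => slot 12
918: h=8 => slot 8
463: h=8, probe 8,9 => slot 9
499: h=6 => slot 6
801: h=8, probe 8,9,10 => slot 10
528: h=8, probe 8,9,10,11 => slot 11
641: h=1 => slot 1
567: h=8, probe 8,9,10,11,12,0 => slot 0
909: h=2 => slot 2
Table: [567, 641, 909, ., ., ., 499, ., 918, 463, 801, 528, 989]

2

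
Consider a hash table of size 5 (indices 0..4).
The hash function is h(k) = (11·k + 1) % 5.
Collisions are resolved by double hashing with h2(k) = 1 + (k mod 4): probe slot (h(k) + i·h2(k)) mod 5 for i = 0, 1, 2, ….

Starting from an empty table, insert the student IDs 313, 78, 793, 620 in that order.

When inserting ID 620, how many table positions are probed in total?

3

313: h=4 => slot 4
78: h=4, h2=3, probe 4,2 => slot 2
793: h=4, h2=2, probe 4,1 => slot 1
620: h=1, h2=1, probe 1,2,3 => slot 3
Table: [., 793, 78, 620, 313]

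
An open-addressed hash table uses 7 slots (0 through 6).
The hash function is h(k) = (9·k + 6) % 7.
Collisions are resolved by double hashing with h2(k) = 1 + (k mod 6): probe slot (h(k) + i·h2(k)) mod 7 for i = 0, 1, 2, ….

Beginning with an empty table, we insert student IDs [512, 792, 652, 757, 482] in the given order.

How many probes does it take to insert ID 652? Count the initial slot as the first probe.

2

512 hashes to 1; slot 1 is free -> place at 1.
792 hashes to 1, h2=1; 1 taken -> place at 2.
652 hashes to 1, h2=5; 1 taken -> place at 6.
757 hashes to 1, h2=2; 1 taken -> place at 3.
482 hashes to 4; slot 4 is free -> place at 4.
Table: [_, 512, 792, 757, 482, _, 652]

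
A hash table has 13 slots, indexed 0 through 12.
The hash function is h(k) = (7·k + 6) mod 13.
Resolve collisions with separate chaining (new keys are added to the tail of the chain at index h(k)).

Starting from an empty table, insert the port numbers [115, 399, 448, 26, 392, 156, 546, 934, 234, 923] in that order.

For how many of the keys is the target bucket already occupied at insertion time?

5

Insert 115: h=5, bucket 5 empty -> new chain.
Insert 399: h=4, bucket 4 empty -> new chain.
Insert 448: h=9, bucket 9 empty -> new chain.
Insert 26: h=6, bucket 6 empty -> new chain.
Insert 392: h=7, bucket 7 empty -> new chain.
Insert 156: h=6, bucket 6 nonempty -> append to chain.
Insert 546: h=6, bucket 6 nonempty -> append to chain.
Insert 934: h=5, bucket 5 nonempty -> append to chain.
Insert 234: h=6, bucket 6 nonempty -> append to chain.
Insert 923: h=6, bucket 6 nonempty -> append to chain.
Final buckets:
0: _
1: _
2: _
3: _
4: 399
5: 115 -> 934
6: 26 -> 156 -> 546 -> 234 -> 923
7: 392
8: _
9: 448
10: _
11: _
12: _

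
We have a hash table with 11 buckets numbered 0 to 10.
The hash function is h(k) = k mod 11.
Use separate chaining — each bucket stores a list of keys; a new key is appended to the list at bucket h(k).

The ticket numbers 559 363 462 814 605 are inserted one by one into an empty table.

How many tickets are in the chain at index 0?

4

559 -> bucket 9
363 -> bucket 0
462 -> bucket 0 (collision)
814 -> bucket 0 (collision)
605 -> bucket 0 (collision)
Final buckets:
0: 363 -> 462 -> 814 -> 605
1: _
2: _
3: _
4: _
5: _
6: _
7: _
8: _
9: 559
10: _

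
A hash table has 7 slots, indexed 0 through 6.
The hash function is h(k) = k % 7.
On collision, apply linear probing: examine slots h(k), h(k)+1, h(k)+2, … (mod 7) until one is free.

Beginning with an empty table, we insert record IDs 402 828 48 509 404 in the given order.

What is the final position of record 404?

402 hashes to 3; slot 3 is free → place at 3.
828 hashes to 2; slot 2 is free → place at 2.
48 hashes to 6; slot 6 is free → place at 6.
509 hashes to 5; slot 5 is free → place at 5.
404 hashes to 5; 5,6 taken → place at 0.
Table: [404, ., 828, 402, ., 509, 48]

0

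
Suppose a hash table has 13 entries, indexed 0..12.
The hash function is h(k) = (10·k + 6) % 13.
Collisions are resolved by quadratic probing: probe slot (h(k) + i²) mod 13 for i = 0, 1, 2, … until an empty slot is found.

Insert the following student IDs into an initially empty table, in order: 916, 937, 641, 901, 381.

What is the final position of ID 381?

11

916: h=1 → slot 1
937: h=3 → slot 3
641: h=7 → slot 7
901: h=7, probe 7,8 → slot 8
381: h=7, probe 7,8,11 → slot 11
Table: [∅, 916, ∅, 937, ∅, ∅, ∅, 641, 901, ∅, ∅, 381, ∅]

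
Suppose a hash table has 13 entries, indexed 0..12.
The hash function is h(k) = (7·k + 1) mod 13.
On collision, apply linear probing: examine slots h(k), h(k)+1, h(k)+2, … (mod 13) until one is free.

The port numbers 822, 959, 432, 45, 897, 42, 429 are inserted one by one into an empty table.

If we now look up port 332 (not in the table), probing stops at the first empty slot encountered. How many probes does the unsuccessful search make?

2

822 hashes to 9; slot 9 is free => place at 9.
959 hashes to 6; slot 6 is free => place at 6.
432 hashes to 9; 9 taken => place at 10.
45 hashes to 4; slot 4 is free => place at 4.
897 hashes to 1; slot 1 is free => place at 1.
42 hashes to 9; 9,10 taken => place at 11.
429 hashes to 1; 1 taken => place at 2.
Table: [—, 897, 429, —, 45, —, 959, —, —, 822, 432, 42, —]
Lookup 332: h=11, probe 11,12 → slot 12 empty, not found.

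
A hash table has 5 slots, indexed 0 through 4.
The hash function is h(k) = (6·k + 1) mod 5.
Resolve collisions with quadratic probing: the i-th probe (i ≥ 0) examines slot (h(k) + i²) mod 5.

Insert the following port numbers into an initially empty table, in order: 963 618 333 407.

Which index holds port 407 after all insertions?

2

963 hashes to 4; slot 4 is free => place at 4.
618 hashes to 4; 4 taken => place at 0.
333 hashes to 4; 4,0 taken => place at 3.
407 hashes to 3; 3,4 taken => place at 2.
Table: [618, —, 407, 333, 963]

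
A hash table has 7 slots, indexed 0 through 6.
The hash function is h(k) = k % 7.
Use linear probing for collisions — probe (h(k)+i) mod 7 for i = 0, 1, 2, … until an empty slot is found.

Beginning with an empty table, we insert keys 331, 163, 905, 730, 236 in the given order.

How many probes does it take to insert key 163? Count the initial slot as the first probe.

2

Insert 331: h=2, slot 2 empty => index 2.
Insert 163: h=2, slot 2 occupied => index 3.
Insert 905: h=2, slots 2,3 occupied => index 4.
Insert 730: h=2, slots 2,3,4 occupied => index 5.
Insert 236: h=5, slot 5 occupied => index 6.
Table: [∅, ∅, 331, 163, 905, 730, 236]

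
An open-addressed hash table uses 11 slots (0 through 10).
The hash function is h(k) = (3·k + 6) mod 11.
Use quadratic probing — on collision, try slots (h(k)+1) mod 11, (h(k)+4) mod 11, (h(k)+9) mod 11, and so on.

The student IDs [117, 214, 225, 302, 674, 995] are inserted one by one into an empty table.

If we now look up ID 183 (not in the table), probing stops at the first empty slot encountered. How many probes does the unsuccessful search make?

Insert 117: h=5, slot 5 empty => index 5.
Insert 214: h=10, slot 10 empty => index 10.
Insert 225: h=10, slot 10 occupied => index 0.
Insert 302: h=10, slots 10,0 occupied => index 3.
Insert 674: h=4, slot 4 empty => index 4.
Insert 995: h=10, slots 10,0,3 occupied => index 8.
Table: [225, _, _, 302, 674, 117, _, _, 995, _, 214]
Lookup 183: h=5, probe 5,6 → slot 6 empty, not found.

2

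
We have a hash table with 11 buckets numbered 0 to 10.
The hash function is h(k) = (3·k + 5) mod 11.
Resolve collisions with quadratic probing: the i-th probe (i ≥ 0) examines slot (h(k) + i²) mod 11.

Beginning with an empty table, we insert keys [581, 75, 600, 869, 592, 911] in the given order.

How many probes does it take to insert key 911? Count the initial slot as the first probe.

581 hashes to 10; slot 10 is free → place at 10.
75 hashes to 10; 10 taken → place at 0.
600 hashes to 1; slot 1 is free → place at 1.
869 hashes to 5; slot 5 is free → place at 5.
592 hashes to 10; 10,0 taken → place at 3.
911 hashes to 10; 10,0,3 taken → place at 8.
Table: [75, 600, —, 592, —, 869, —, —, 911, —, 581]

4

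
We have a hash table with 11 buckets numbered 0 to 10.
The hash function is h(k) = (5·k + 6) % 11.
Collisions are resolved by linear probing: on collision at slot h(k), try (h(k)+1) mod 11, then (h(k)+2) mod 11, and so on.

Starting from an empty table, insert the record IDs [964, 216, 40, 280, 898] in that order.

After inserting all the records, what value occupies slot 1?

898

964: h=8 => slot 8
216: h=8, probe 8,9 => slot 9
40: h=8, probe 8,9,10 => slot 10
280: h=9, probe 9,10,0 => slot 0
898: h=8, probe 8,9,10,0,1 => slot 1
Table: [280, 898, _, _, _, _, _, _, 964, 216, 40]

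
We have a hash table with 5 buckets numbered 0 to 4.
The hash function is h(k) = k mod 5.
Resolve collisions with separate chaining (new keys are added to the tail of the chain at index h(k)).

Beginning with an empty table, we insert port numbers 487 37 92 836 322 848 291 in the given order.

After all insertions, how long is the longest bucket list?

Insert 487: h=2, bucket 2 empty -> new chain.
Insert 37: h=2, bucket 2 nonempty -> append to chain.
Insert 92: h=2, bucket 2 nonempty -> append to chain.
Insert 836: h=1, bucket 1 empty -> new chain.
Insert 322: h=2, bucket 2 nonempty -> append to chain.
Insert 848: h=3, bucket 3 empty -> new chain.
Insert 291: h=1, bucket 1 nonempty -> append to chain.
Final buckets:
0: .
1: 836 -> 291
2: 487 -> 37 -> 92 -> 322
3: 848
4: .

4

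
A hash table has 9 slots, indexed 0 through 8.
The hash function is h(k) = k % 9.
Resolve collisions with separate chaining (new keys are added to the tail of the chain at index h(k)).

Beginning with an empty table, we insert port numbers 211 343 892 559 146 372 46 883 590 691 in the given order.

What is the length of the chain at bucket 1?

Insert 211: h=4, bucket 4 empty → new chain.
Insert 343: h=1, bucket 1 empty → new chain.
Insert 892: h=1, bucket 1 nonempty → append to chain.
Insert 559: h=1, bucket 1 nonempty → append to chain.
Insert 146: h=2, bucket 2 empty → new chain.
Insert 372: h=3, bucket 3 empty → new chain.
Insert 46: h=1, bucket 1 nonempty → append to chain.
Insert 883: h=1, bucket 1 nonempty → append to chain.
Insert 590: h=5, bucket 5 empty → new chain.
Insert 691: h=7, bucket 7 empty → new chain.
Final buckets:
0: _
1: 343 -> 892 -> 559 -> 46 -> 883
2: 146
3: 372
4: 211
5: 590
6: _
7: 691
8: _

5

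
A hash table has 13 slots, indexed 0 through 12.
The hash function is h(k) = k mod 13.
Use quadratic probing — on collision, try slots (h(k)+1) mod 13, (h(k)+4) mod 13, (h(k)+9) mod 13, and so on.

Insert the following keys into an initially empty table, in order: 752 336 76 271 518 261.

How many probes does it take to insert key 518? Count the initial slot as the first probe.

5

752 hashes to 11; slot 11 is free → place at 11.
336 hashes to 11; 11 taken → place at 12.
76 hashes to 11; 11,12 taken → place at 2.
271 hashes to 11; 11,12,2 taken → place at 7.
518 hashes to 11; 11,12,2,7 taken → place at 1.
261 hashes to 1; 1,2 taken → place at 5.
Table: [_, 518, 76, _, _, 261, _, 271, _, _, _, 752, 336]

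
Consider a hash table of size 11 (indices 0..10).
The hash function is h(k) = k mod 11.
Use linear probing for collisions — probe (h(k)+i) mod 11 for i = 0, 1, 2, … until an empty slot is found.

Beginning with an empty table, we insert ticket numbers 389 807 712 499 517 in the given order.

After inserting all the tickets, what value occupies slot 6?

499

Insert 389: h=4, slot 4 empty → index 4.
Insert 807: h=4, slot 4 occupied → index 5.
Insert 712: h=8, slot 8 empty → index 8.
Insert 499: h=4, slots 4,5 occupied → index 6.
Insert 517: h=0, slot 0 empty → index 0.
Table: [517, ., ., ., 389, 807, 499, ., 712, ., .]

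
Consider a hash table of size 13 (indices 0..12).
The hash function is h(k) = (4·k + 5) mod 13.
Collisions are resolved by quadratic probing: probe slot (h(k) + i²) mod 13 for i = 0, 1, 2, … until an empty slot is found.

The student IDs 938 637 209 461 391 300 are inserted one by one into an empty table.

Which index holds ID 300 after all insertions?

12

938: h=0 -> slot 0
637: h=5 -> slot 5
209: h=9 -> slot 9
461: h=3 -> slot 3
391: h=9, probe 9,10 -> slot 10
300: h=9, probe 9,10,0,5,12 -> slot 12
Table: [938, ., ., 461, ., 637, ., ., ., 209, 391, ., 300]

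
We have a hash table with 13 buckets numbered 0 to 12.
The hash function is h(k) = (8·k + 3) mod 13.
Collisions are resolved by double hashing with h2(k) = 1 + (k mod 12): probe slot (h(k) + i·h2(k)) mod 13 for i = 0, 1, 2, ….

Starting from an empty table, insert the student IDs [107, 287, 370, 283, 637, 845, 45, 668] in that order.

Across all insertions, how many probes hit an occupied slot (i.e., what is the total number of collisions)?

3

Insert 107: h=1, slot 1 empty -> index 1.
Insert 287: h=11, slot 11 empty -> index 11.
Insert 370: h=12, slot 12 empty -> index 12.
Insert 283: h=5, slot 5 empty -> index 5.
Insert 637: h=3, slot 3 empty -> index 3.
Insert 845: h=3, h2=6, slot 3 occupied -> index 9.
Insert 45: h=12, h2=10, slots 12,9 occupied -> index 6.
Insert 668: h=4, slot 4 empty -> index 4.
Table: [∅, 107, ∅, 637, 668, 283, 45, ∅, ∅, 845, ∅, 287, 370]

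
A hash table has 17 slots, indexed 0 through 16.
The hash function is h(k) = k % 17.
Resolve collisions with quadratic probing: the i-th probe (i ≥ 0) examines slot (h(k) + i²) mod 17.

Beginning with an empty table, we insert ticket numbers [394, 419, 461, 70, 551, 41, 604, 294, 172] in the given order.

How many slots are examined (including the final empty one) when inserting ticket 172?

394 hashes to 3; slot 3 is free → place at 3.
419 hashes to 11; slot 11 is free → place at 11.
461 hashes to 2; slot 2 is free → place at 2.
70 hashes to 2; 2,3 taken → place at 6.
551 hashes to 7; slot 7 is free → place at 7.
41 hashes to 7; 7 taken → place at 8.
604 hashes to 9; slot 9 is free → place at 9.
294 hashes to 5; slot 5 is free → place at 5.
172 hashes to 2; 2,3,6,11 taken → place at 1.
Table: [., 172, 461, 394, ., 294, 70, 551, 41, 604, ., 419, ., ., ., ., .]

5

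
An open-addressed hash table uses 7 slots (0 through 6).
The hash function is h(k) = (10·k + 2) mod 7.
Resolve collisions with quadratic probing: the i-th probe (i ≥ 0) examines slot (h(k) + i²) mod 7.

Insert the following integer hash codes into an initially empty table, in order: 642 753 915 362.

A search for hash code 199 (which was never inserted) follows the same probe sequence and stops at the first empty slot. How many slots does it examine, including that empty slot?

3

642: h=3 => slot 3
753: h=0 => slot 0
915: h=3, probe 3,4 => slot 4
362: h=3, probe 3,4,0,5 => slot 5
Table: [753, -, -, 642, 915, 362, -]
Lookup 199: h=4, probe 4,5,1 → slot 1 empty, not found.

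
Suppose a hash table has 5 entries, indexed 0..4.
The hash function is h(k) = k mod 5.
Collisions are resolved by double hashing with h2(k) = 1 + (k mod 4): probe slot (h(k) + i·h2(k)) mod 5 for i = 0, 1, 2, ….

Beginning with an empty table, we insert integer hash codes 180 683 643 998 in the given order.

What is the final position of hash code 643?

2

180 hashes to 0; slot 0 is free -> place at 0.
683 hashes to 3; slot 3 is free -> place at 3.
643 hashes to 3, h2=4; 3 taken -> place at 2.
998 hashes to 3, h2=3; 3 taken -> place at 1.
Table: [180, 998, 643, 683, ∅]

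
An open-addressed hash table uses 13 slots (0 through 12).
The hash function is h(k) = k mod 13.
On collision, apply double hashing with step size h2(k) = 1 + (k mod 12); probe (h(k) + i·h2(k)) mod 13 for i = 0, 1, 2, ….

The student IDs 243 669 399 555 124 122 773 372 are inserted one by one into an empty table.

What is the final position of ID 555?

243: h=9 => slot 9
669: h=6 => slot 6
399: h=9, h2=4, probe 9,0 => slot 0
555: h=9, h2=4, probe 9,0,4 => slot 4
124: h=7 => slot 7
122: h=5 => slot 5
773: h=6, h2=6, probe 6,12 => slot 12
372: h=8 => slot 8
Table: [399, —, —, —, 555, 122, 669, 124, 372, 243, —, —, 773]

4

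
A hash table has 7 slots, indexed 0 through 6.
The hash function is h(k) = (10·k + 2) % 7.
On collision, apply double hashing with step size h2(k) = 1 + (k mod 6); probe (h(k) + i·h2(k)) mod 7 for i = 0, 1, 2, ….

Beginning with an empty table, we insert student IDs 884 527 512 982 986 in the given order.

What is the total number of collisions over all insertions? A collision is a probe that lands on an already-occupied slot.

3

Insert 884: h=1, slot 1 empty -> index 1.
Insert 527: h=1, h2=6, slot 1 occupied -> index 0.
Insert 512: h=5, slot 5 empty -> index 5.
Insert 982: h=1, h2=5, slot 1 occupied -> index 6.
Insert 986: h=6, h2=3, slot 6 occupied -> index 2.
Table: [527, 884, 986, ., ., 512, 982]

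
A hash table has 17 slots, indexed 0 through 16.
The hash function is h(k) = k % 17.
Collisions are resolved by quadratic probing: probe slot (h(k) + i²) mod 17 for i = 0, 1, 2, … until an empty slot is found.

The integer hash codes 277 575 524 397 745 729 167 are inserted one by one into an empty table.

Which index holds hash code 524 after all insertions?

277 hashes to 5; slot 5 is free -> place at 5.
575 hashes to 14; slot 14 is free -> place at 14.
524 hashes to 14; 14 taken -> place at 15.
397 hashes to 6; slot 6 is free -> place at 6.
745 hashes to 14; 14,15 taken -> place at 1.
729 hashes to 15; 15 taken -> place at 16.
167 hashes to 14; 14,15,1,6 taken -> place at 13.
Table: [-, 745, -, -, -, 277, 397, -, -, -, -, -, -, 167, 575, 524, 729]

15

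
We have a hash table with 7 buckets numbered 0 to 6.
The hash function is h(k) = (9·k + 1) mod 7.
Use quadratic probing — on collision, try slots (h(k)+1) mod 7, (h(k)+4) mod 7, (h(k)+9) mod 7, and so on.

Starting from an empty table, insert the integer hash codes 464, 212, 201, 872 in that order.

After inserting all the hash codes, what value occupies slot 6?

212

464 hashes to 5; slot 5 is free → place at 5.
212 hashes to 5; 5 taken → place at 6.
201 hashes to 4; slot 4 is free → place at 4.
872 hashes to 2; slot 2 is free → place at 2.
Table: [-, -, 872, -, 201, 464, 212]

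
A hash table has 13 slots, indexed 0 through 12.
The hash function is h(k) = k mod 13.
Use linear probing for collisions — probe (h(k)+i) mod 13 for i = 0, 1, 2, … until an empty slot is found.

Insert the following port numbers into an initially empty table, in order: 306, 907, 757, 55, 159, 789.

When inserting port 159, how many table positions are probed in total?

3

306: h=7 -> slot 7
907: h=10 -> slot 10
757: h=3 -> slot 3
55: h=3, probe 3,4 -> slot 4
159: h=3, probe 3,4,5 -> slot 5
789: h=9 -> slot 9
Table: [-, -, -, 757, 55, 159, -, 306, -, 789, 907, -, -]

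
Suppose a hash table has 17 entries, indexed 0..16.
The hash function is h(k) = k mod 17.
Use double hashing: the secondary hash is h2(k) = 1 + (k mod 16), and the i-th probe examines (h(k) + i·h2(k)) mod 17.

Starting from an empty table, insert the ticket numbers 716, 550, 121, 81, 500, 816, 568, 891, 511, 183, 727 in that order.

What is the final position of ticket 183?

4

716 hashes to 2; slot 2 is free => place at 2.
550 hashes to 6; slot 6 is free => place at 6.
121 hashes to 2, h2=10; 2 taken => place at 12.
81 hashes to 13; slot 13 is free => place at 13.
500 hashes to 7; slot 7 is free => place at 7.
816 hashes to 0; slot 0 is free => place at 0.
568 hashes to 7, h2=9; 7 taken => place at 16.
891 hashes to 7, h2=12; 7,2 taken => place at 14.
511 hashes to 1; slot 1 is free => place at 1.
183 hashes to 13, h2=8; 13 taken => place at 4.
727 hashes to 13, h2=8; 13,4,12 taken => place at 3.
Table: [816, 511, 716, 727, 183, -, 550, 500, -, -, -, -, 121, 81, 891, -, 568]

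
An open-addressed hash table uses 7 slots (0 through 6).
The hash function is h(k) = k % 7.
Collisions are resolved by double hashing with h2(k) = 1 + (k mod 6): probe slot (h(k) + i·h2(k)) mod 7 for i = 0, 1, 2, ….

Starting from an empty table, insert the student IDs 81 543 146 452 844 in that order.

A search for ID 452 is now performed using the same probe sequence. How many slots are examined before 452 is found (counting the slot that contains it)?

2

81: h=4 => slot 4
543: h=4, h2=4, probe 4,1 => slot 1
146: h=6 => slot 6
452: h=4, h2=3, probe 4,0 => slot 0
844: h=4, h2=5, probe 4,2 => slot 2
Table: [452, 543, 844, ., 81, ., 146]
Lookup 452: h=4, h2=3, probe 4,0 → found at 0.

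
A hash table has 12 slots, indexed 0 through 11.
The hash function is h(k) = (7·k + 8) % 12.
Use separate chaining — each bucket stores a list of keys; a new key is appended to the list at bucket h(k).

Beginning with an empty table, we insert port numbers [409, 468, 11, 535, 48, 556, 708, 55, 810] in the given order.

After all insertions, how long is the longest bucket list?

409 → bucket 3
468 → bucket 8
11 → bucket 1
535 → bucket 9
48 → bucket 8 (collision)
556 → bucket 0
708 → bucket 8 (collision)
55 → bucket 9 (collision)
810 → bucket 2
Final buckets:
0: 556
1: 11
2: 810
3: 409
4: .
5: .
6: .
7: .
8: 468 -> 48 -> 708
9: 535 -> 55
10: .
11: .

3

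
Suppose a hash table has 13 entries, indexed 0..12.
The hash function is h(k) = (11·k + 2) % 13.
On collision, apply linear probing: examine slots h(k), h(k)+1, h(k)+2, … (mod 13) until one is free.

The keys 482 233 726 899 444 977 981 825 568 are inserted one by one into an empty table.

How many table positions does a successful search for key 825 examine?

3

482: h=0 -> slot 0
233: h=4 -> slot 4
726: h=6 -> slot 6
899: h=11 -> slot 11
444: h=11, probe 11,12 -> slot 12
977: h=11, probe 11,12,0,1 -> slot 1
981: h=3 -> slot 3
825: h=3, probe 3,4,5 -> slot 5
568: h=10 -> slot 10
Table: [482, 977, ∅, 981, 233, 825, 726, ∅, ∅, ∅, 568, 899, 444]
Lookup 825: h=3, probe 3,4,5 → found at 5.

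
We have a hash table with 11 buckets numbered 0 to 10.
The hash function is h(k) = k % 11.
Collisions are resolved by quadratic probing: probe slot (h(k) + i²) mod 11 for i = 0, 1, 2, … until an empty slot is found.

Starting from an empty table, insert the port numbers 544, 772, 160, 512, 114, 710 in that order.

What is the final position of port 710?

Insert 544: h=5, slot 5 empty -> index 5.
Insert 772: h=2, slot 2 empty -> index 2.
Insert 160: h=6, slot 6 empty -> index 6.
Insert 512: h=6, slot 6 occupied -> index 7.
Insert 114: h=4, slot 4 empty -> index 4.
Insert 710: h=6, slots 6,7 occupied -> index 10.
Table: [—, —, 772, —, 114, 544, 160, 512, —, —, 710]

10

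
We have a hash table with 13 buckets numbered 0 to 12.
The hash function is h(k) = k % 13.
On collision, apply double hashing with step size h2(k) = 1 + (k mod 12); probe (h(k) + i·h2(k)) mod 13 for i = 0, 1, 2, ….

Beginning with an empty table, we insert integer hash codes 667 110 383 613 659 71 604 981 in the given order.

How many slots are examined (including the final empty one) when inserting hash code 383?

2

667 hashes to 4; slot 4 is free -> place at 4.
110 hashes to 6; slot 6 is free -> place at 6.
383 hashes to 6, h2=12; 6 taken -> place at 5.
613 hashes to 2; slot 2 is free -> place at 2.
659 hashes to 9; slot 9 is free -> place at 9.
71 hashes to 6, h2=12; 6,5,4 taken -> place at 3.
604 hashes to 6, h2=5; 6 taken -> place at 11.
981 hashes to 6, h2=10; 6,3 taken -> place at 0.
Table: [981, -, 613, 71, 667, 383, 110, -, -, 659, -, 604, -]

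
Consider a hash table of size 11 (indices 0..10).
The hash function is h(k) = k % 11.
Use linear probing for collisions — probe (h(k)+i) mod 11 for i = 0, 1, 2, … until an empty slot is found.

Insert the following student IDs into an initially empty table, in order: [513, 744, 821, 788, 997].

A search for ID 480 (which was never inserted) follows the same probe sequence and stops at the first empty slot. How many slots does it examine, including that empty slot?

6

513 hashes to 7; slot 7 is free -> place at 7.
744 hashes to 7; 7 taken -> place at 8.
821 hashes to 7; 7,8 taken -> place at 9.
788 hashes to 7; 7,8,9 taken -> place at 10.
997 hashes to 7; 7,8,9,10 taken -> place at 0.
Table: [997, -, -, -, -, -, -, 513, 744, 821, 788]
Lookup 480: h=7, probe 7,8,9,10,0,1 → slot 1 empty, not found.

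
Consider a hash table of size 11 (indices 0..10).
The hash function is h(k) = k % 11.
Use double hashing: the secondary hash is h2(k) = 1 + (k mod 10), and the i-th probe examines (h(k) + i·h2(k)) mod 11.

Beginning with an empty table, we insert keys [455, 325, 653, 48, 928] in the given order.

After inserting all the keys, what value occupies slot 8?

653

Insert 455: h=4, slot 4 empty → index 4.
Insert 325: h=6, slot 6 empty → index 6.
Insert 653: h=4, h2=4, slot 4 occupied → index 8.
Insert 48: h=4, h2=9, slot 4 occupied → index 2.
Insert 928: h=4, h2=9, slots 4,2 occupied → index 0.
Table: [928, ., 48, ., 455, ., 325, ., 653, ., .]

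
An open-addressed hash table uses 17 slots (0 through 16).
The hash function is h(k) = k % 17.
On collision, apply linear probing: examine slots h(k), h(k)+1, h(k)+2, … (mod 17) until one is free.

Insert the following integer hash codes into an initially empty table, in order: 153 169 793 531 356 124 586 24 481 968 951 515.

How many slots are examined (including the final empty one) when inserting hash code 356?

153 hashes to 0; slot 0 is free -> place at 0.
169 hashes to 16; slot 16 is free -> place at 16.
793 hashes to 11; slot 11 is free -> place at 11.
531 hashes to 4; slot 4 is free -> place at 4.
356 hashes to 16; 16,0 taken -> place at 1.
124 hashes to 5; slot 5 is free -> place at 5.
586 hashes to 8; slot 8 is free -> place at 8.
24 hashes to 7; slot 7 is free -> place at 7.
481 hashes to 5; 5 taken -> place at 6.
968 hashes to 16; 16,0,1 taken -> place at 2.
951 hashes to 16; 16,0,1,2 taken -> place at 3.
515 hashes to 5; 5,6,7,8 taken -> place at 9.
Table: [153, 356, 968, 951, 531, 124, 481, 24, 586, 515, ., 793, ., ., ., ., 169]

3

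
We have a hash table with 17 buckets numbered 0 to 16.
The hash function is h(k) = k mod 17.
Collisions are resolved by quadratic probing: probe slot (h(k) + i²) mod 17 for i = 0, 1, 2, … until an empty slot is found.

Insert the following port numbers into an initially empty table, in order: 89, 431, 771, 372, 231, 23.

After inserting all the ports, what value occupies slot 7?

89 hashes to 4; slot 4 is free => place at 4.
431 hashes to 6; slot 6 is free => place at 6.
771 hashes to 6; 6 taken => place at 7.
372 hashes to 15; slot 15 is free => place at 15.
231 hashes to 10; slot 10 is free => place at 10.
23 hashes to 6; 6,7,10,15 taken => place at 5.
Table: [—, —, —, —, 89, 23, 431, 771, —, —, 231, —, —, —, —, 372, —]

771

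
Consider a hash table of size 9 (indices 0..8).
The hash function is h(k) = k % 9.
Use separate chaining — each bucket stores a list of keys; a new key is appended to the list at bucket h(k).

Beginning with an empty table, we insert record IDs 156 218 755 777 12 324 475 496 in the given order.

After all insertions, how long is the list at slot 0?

1

156 → bucket 3
218 → bucket 2
755 → bucket 8
777 → bucket 3 (collision)
12 → bucket 3 (collision)
324 → bucket 0
475 → bucket 7
496 → bucket 1
Final buckets:
0: 324
1: 496
2: 218
3: 156 -> 777 -> 12
4: .
5: .
6: .
7: 475
8: 755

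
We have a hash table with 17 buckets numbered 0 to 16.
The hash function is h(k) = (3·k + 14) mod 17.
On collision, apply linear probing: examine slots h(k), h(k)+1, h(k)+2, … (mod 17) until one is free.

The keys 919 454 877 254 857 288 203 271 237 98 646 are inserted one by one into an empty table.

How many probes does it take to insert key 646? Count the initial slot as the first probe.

Insert 919: h=0, slot 0 empty => index 0.
Insert 454: h=16, slot 16 empty => index 16.
Insert 877: h=10, slot 10 empty => index 10.
Insert 254: h=11, slot 11 empty => index 11.
Insert 857: h=1, slot 1 empty => index 1.
Insert 288: h=11, slot 11 occupied => index 12.
Insert 203: h=11, slots 11,12 occupied => index 13.
Insert 271: h=11, slots 11,12,13 occupied => index 14.
Insert 237: h=11, slots 11,12,13,14 occupied => index 15.
Insert 98: h=2, slot 2 empty => index 2.
Insert 646: h=14, slots 14,15,16,0,1,2 occupied => index 3.
Table: [919, 857, 98, 646, ., ., ., ., ., ., 877, 254, 288, 203, 271, 237, 454]

7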